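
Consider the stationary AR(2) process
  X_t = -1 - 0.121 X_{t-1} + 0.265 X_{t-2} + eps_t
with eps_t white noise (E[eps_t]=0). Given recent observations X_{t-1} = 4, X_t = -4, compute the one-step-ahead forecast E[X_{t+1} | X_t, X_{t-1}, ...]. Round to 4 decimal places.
E[X_{t+1} \mid \mathcal F_t] = 0.5440

For an AR(p) model X_t = c + sum_i phi_i X_{t-i} + eps_t, the
one-step-ahead conditional mean is
  E[X_{t+1} | X_t, ...] = c + sum_i phi_i X_{t+1-i}.
Substitute known values:
  E[X_{t+1} | ...] = -1 + (-0.121) * (-4) + (0.265) * (4)
                   = 0.5440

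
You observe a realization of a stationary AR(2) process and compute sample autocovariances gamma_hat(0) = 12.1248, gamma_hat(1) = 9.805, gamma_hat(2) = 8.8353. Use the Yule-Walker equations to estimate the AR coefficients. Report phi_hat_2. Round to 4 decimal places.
\hat\phi_{2} = 0.2160

The Yule-Walker equations for an AR(p) process read, in matrix form,
  Gamma_p phi = r_p,   with   (Gamma_p)_{ij} = gamma(|i - j|),
                       (r_p)_i = gamma(i),   i,j = 1..p.
Substitute the sample gammas (Toeplitz matrix and right-hand side of size 2):
  Gamma_p = [[12.1248, 9.805], [9.805, 12.1248]]
  r_p     = [9.805, 8.8353]
Written out:
  12.1248 phi_1 + 9.805 phi_2 = 9.805
  9.805 phi_1 + 12.1248 phi_2 = 8.8353
Solve by Cramer's rule:
  det = gamma(0)^2 - gamma(1)^2 = (12.1248)^2 - (9.805)^2 = 147.01077504 - 96.138025 = 50.87275004
  phi_hat_1 = [gamma(1) gamma(0) - gamma(1) gamma(2)] / det = [(9.805)(12.1248) - (9.805)(8.8353)] / 50.87275004 = 32.2535475 / 50.87275004 = 0.634
  phi_hat_2 = [gamma(0) gamma(2) - gamma(1)^2] / det = [(12.1248)(8.8353) - (9.805)^2] / 50.87275004 = 10.98822044 / 50.87275004 = 0.216
So phi_hat = [0.6340, 0.2160].
Therefore phi_hat_2 = 0.2160.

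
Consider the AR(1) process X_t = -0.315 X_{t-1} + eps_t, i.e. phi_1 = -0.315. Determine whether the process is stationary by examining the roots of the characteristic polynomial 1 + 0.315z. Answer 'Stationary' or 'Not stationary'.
\text{Stationary}

The AR(p) characteristic polynomial is P(z) = 1 + 0.315z.
Stationarity requires all roots to lie outside the unit circle, i.e. |z| > 1 for every root.
This is linear in z: 1 + (0.315) z = 0  =>  z = -1/(0.315) = -3.174603,  |z| = 3.174603.
Moduli of all roots: 3.1746.
All moduli strictly greater than 1? Yes.
Verdict: Stationary.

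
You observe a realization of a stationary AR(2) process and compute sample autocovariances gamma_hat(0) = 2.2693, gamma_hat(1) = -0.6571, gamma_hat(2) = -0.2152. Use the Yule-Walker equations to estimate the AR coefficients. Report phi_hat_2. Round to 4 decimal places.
\hat\phi_{2} = -0.1950

The Yule-Walker equations for an AR(p) process read, in matrix form,
  Gamma_p phi = r_p,   with   (Gamma_p)_{ij} = gamma(|i - j|),
                       (r_p)_i = gamma(i),   i,j = 1..p.
Substitute the sample gammas (Toeplitz matrix and right-hand side of size 2):
  Gamma_p = [[2.2693, -0.6571], [-0.6571, 2.2693]]
  r_p     = [-0.6571, -0.2152]
Written out:
  2.2693 phi_1 - 0.6571 phi_2 = -0.6571
  -0.6571 phi_1 + 2.2693 phi_2 = -0.2152
Solve by Cramer's rule:
  det = gamma(0)^2 - gamma(1)^2 = (2.2693)^2 - (-0.6571)^2 = 5.14972249 - 0.43178041 = 4.71794208
  phi_hat_1 = [gamma(1) gamma(0) - gamma(1) gamma(2)] / det = [(-0.6571)(2.2693) - (-0.6571)(-0.2152)] / 4.71794208 = -1.63256495 / 4.71794208 = -0.346
  phi_hat_2 = [gamma(0) gamma(2) - gamma(1)^2] / det = [(2.2693)(-0.2152) - (-0.6571)^2] / 4.71794208 = -0.92013377 / 4.71794208 = -0.195
So phi_hat = [-0.3460, -0.1950].
Therefore phi_hat_2 = -0.1950.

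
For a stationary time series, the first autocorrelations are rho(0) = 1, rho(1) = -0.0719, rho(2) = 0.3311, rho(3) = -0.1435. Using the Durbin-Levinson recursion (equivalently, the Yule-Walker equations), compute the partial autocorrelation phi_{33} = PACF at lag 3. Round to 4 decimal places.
\phi_{33} = -0.1170

The PACF at lag k is phi_{kk}, the last component of the solution
to the Yule-Walker system G_k phi = r_k where
  (G_k)_{ij} = rho(|i - j|), (r_k)_i = rho(i), i,j = 1..k.
Equivalently, Durbin-Levinson gives phi_{kk} iteratively:
  phi_{11} = rho(1)
  phi_{kk} = [rho(k) - sum_{j=1..k-1} phi_{k-1,j} rho(k-j)]
            / [1 - sum_{j=1..k-1} phi_{k-1,j} rho(j)],
  phi_{k,j} = phi_{k-1,j} - phi_{kk} phi_{k-1,k-j},  j = 1..k-1.
Step k = 1:
  phi_11 = rho(1) = -0.0719.
Step k = 2:
  phi_22 = [rho(2) - phi_11 rho(1)] / [1 - phi_11 rho(1)] = [0.3311 - (-0.0719)(-0.0719)] / [1 - (-0.0719)(-0.0719)]
         = 0.32593039 / 0.99483039 = 0.327624.
  Update: phi_21 = phi_11 - phi_22 phi_11 = -0.0719 - (0.327624)(-0.0719) = -0.048344.
Step k = 3:
  phi_33 = [rho(3) - phi_21 rho(2) - phi_22 rho(1)] / [1 - phi_21 rho(1) - phi_22 rho(2)]
    numerator   = -0.1435 - (-0.048344)(0.3311) - (0.327624)(-0.0719) = -0.10393719
    denominator = 1 - (-0.048344)(-0.0719) - (0.327624)(0.3311) = 0.88804775
  phi_33 = -0.10393719 / 0.88804775 = -0.117.
Therefore phi_{33} = -0.1170.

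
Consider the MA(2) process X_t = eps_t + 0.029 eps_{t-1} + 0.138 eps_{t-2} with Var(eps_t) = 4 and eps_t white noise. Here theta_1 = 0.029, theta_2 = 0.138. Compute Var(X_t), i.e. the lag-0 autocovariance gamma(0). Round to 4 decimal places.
\gamma(0) = 4.0795

For an MA(q) process X_t = eps_t + sum_i theta_i eps_{t-i} with
Var(eps_t) = sigma^2, the variance is
  gamma(0) = sigma^2 * (1 + sum_i theta_i^2).
  sum_i theta_i^2 = (0.029)^2 + (0.138)^2 = 0.000841 + 0.019044 = 0.019885.
  gamma(0) = 4 * (1 + 0.019885) = 4 * 1.019885 = 4.07954, which rounds to 4.0795.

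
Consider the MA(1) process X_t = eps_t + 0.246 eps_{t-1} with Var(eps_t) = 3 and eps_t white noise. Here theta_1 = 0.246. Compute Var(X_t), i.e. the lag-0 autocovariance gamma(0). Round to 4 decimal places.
\gamma(0) = 3.1815

For an MA(q) process X_t = eps_t + sum_i theta_i eps_{t-i} with
Var(eps_t) = sigma^2, the variance is
  gamma(0) = sigma^2 * (1 + sum_i theta_i^2).
  sum_i theta_i^2 = (0.246)^2 = 0.060516.
  gamma(0) = 3 * (1 + 0.060516) = 3 * 1.060516 = 3.181548, which rounds to 3.1815.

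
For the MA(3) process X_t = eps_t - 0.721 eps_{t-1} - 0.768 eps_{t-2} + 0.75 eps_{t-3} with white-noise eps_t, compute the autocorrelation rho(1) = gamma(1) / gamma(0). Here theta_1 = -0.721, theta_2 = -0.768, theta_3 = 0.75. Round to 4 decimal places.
\rho(1) = -0.2782

For an MA(q) process with theta_0 = 1, the autocovariance is
  gamma(k) = sigma^2 * sum_{i=0..q-k} theta_i * theta_{i+k},
and rho(k) = gamma(k) / gamma(0). Sigma^2 cancels.
  numerator   = (1)*(-0.721) + (-0.721)*(-0.768) + (-0.768)*(0.75) = -0.743272.
  denominator = (1)^2 + (-0.721)^2 + (-0.768)^2 + (0.75)^2 = 2.672165.
  rho(1) = -0.743272 / 2.672165 = -0.2782.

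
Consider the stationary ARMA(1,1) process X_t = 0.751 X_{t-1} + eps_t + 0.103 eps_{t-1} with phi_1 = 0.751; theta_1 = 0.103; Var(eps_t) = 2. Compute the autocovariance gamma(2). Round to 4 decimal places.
\gamma(2) = 3.1696

Multiply the model equation by X_{t-k} and take expectations. With theta_0 = psi_0 = 1 and psi_j the MA(infinity) weights, this gives
  gamma(k) - sum_i phi_i gamma(k-i) = c_k,
  c_k = sigma^2 * sum_{j=k..q} theta_j psi_{j-k}   (c_k = 0 for k > q),
using gamma(-m) = gamma(m).
psi-weights needed (psi_j = theta_j + sum_i phi_i psi_{j-i}):
  psi_1 = theta_1 + phi_1 = 0.103 + (0.751) = 0.854
Right-hand sides:
  c_0 = sigma^2 (1 + theta_1 psi_1) = 2 * (1 + (0.103)(0.854)) = 2 * 1.087962 = 2.175924
  c_1 = sigma^2 theta_1 = 2 * (0.103) = 0.206
  c_2 = 0
Equations for k = 0 and k = 1 (AR order 1):
  gamma(0) = phi_1 gamma(1) + c_0
  gamma(1) = phi_1 gamma(0) + c_1
Substituting the second into the first: gamma(0) (1 - phi_1^2) = c_0 + phi_1 c_1, so
  gamma(0) = (c_0 + phi_1 c_1) / (1 - phi_1^2) = (2.175924 + (0.751)(0.206)) / (1 - (0.751)^2) = 2.33063 / 0.435999 = 5.345494.
  gamma(1) = phi_1 gamma(0) + c_1 = (0.751)(5.345494) + (0.206) = 4.220466.
For k = 2 (> q): gamma(2) = phi_1 gamma(1) = (0.751)(4.220466) = 3.16957.
Therefore gamma(2) = 3.1696 (to 4 decimal places).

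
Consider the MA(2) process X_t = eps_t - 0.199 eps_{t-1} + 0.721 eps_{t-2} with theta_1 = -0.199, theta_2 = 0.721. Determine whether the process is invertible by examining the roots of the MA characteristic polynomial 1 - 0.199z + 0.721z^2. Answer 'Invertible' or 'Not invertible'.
\text{Invertible}

The MA(q) characteristic polynomial is P(z) = 1 - 0.199z + 0.721z^2.
Invertibility requires all roots to lie outside the unit circle, i.e. |z| > 1 for every root.
Set 1 + (-0.199) z + (0.721) z^2 = 0, i.e. a z^2 + b z + c = 0 with a = 0.721, b = -0.199, c = 1.
Discriminant D = b^2 - 4ac = (-0.199)^2 - 4*(0.721)*1 = 0.039601 - (2.884) = -2.844399.
D < 0, so the roots are the complex-conjugate pair z = (-b +/- i sqrt(-D)) / (2a) = 0.138 +/- 1.1696i.
For a conjugate pair |z|^2 = z * conj(z) = (product of roots) = c/a = 1/(0.721) = 1.386963, so |z| = sqrt(1.386963) = 1.1777 for both roots.
Moduli of all roots: 1.1777, 1.1777.
All moduli strictly greater than 1? Yes.
Verdict: Invertible.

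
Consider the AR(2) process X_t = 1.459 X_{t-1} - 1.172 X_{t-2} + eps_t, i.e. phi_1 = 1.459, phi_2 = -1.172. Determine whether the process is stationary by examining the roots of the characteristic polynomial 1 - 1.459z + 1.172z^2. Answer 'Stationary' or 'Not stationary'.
\text{Not stationary}

The AR(p) characteristic polynomial is P(z) = 1 - 1.459z + 1.172z^2.
Stationarity requires all roots to lie outside the unit circle, i.e. |z| > 1 for every root.
Set 1 + (-1.459) z + (1.172) z^2 = 0, i.e. a z^2 + b z + c = 0 with a = 1.172, b = -1.459, c = 1.
Discriminant D = b^2 - 4ac = (-1.459)^2 - 4*(1.172)*1 = 2.128681 - (4.688) = -2.559319.
D < 0, so the roots are the complex-conjugate pair z = (-b +/- i sqrt(-D)) / (2a) = 0.6224 +/- 0.6825i.
For a conjugate pair |z|^2 = z * conj(z) = (product of roots) = c/a = 1/(1.172) = 0.853242, so |z| = sqrt(0.853242) = 0.9237 for both roots.
Moduli of all roots: 0.9237, 0.9237.
All moduli strictly greater than 1? No.
Verdict: Not stationary.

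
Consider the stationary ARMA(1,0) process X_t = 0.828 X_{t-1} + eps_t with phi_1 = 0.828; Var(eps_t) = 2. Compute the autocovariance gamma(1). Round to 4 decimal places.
\gamma(1) = 5.2669

Multiply the model equation by X_{t-k} and take expectations. With theta_0 = psi_0 = 1 and psi_j the MA(infinity) weights, this gives
  gamma(k) - sum_i phi_i gamma(k-i) = c_k,
  c_k = sigma^2 * sum_{j=k..q} theta_j psi_{j-k}   (c_k = 0 for k > q),
using gamma(-m) = gamma(m).
Pure AR (q = 0): c_0 = sigma^2 = 2, c_k = 0 for k >= 1.
Equations for k = 0 and k = 1 (AR order 1):
  gamma(0) = phi_1 gamma(1) + c_0
  gamma(1) = phi_1 gamma(0) + c_1
Substituting the second into the first: gamma(0) (1 - phi_1^2) = c_0 + phi_1 c_1, so
  gamma(0) = c_0 / (1 - phi_1^2) = 2 / (1 - (0.828)^2) = 2 / 0.314416 = 6.360999.
  gamma(1) = phi_1 gamma(0) = (0.828)(6.360999) = 5.266908.
Therefore gamma(1) = 5.2669 (to 4 decimal places).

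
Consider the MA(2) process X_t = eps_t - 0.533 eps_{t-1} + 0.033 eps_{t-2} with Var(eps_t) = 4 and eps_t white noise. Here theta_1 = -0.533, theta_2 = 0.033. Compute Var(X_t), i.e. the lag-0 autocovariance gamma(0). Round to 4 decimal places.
\gamma(0) = 5.1407

For an MA(q) process X_t = eps_t + sum_i theta_i eps_{t-i} with
Var(eps_t) = sigma^2, the variance is
  gamma(0) = sigma^2 * (1 + sum_i theta_i^2).
  sum_i theta_i^2 = (-0.533)^2 + (0.033)^2 = 0.284089 + 0.001089 = 0.285178.
  gamma(0) = 4 * (1 + 0.285178) = 4 * 1.285178 = 5.140712, which rounds to 5.1407.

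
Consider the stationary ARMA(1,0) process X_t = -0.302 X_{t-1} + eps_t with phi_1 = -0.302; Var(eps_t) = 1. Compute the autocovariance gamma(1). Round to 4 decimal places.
\gamma(1) = -0.3323

Multiply the model equation by X_{t-k} and take expectations. With theta_0 = psi_0 = 1 and psi_j the MA(infinity) weights, this gives
  gamma(k) - sum_i phi_i gamma(k-i) = c_k,
  c_k = sigma^2 * sum_{j=k..q} theta_j psi_{j-k}   (c_k = 0 for k > q),
using gamma(-m) = gamma(m).
Pure AR (q = 0): c_0 = sigma^2 = 1, c_k = 0 for k >= 1.
Equations for k = 0 and k = 1 (AR order 1):
  gamma(0) = phi_1 gamma(1) + c_0
  gamma(1) = phi_1 gamma(0) + c_1
Substituting the second into the first: gamma(0) (1 - phi_1^2) = c_0 + phi_1 c_1, so
  gamma(0) = c_0 / (1 - phi_1^2) = 1 / (1 - (-0.302)^2) = 1 / 0.908796 = 1.100357.
  gamma(1) = phi_1 gamma(0) = (-0.302)(1.100357) = -0.332308.
Therefore gamma(1) = -0.3323 (to 4 decimal places).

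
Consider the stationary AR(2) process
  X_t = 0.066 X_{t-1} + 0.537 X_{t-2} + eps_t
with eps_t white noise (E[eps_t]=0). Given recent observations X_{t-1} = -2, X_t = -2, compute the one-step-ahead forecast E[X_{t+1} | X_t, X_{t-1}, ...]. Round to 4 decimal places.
E[X_{t+1} \mid \mathcal F_t] = -1.2060

For an AR(p) model X_t = c + sum_i phi_i X_{t-i} + eps_t, the
one-step-ahead conditional mean is
  E[X_{t+1} | X_t, ...] = c + sum_i phi_i X_{t+1-i}.
Substitute known values:
  E[X_{t+1} | ...] = (0.066) * (-2) + (0.537) * (-2)
                   = -1.2060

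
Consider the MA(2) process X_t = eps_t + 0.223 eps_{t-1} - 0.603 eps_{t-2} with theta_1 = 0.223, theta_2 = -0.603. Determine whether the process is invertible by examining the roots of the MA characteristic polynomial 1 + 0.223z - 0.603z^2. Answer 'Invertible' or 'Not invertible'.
\text{Invertible}

The MA(q) characteristic polynomial is P(z) = 1 + 0.223z - 0.603z^2.
Invertibility requires all roots to lie outside the unit circle, i.e. |z| > 1 for every root.
Set 1 + (0.223) z + (-0.603) z^2 = 0, i.e. a z^2 + b z + c = 0 with a = -0.603, b = 0.223, c = 1.
Discriminant D = b^2 - 4ac = (0.223)^2 - 4*(-0.603)*1 = 0.049729 - (-2.412) = 2.461729.
D >= 0, so the roots are real: z = (-b +/- sqrt(D)) / (2a) = (-0.223 +/- 1.56899) / (-1.206).
  z_1 = (-0.223 + 1.56899) / (-1.206) = -1.1161,   |z_1| = 1.1161.
  z_2 = (-0.223 - 1.56899) / (-1.206) = 1.4859,   |z_2| = 1.4859.
Moduli of all roots: 1.1161, 1.4859.
All moduli strictly greater than 1? Yes.
Verdict: Invertible.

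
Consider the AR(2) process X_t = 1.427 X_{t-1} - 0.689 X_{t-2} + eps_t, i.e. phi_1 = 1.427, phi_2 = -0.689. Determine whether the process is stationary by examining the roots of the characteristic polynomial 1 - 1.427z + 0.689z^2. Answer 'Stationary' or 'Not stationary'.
\text{Stationary}

The AR(p) characteristic polynomial is P(z) = 1 - 1.427z + 0.689z^2.
Stationarity requires all roots to lie outside the unit circle, i.e. |z| > 1 for every root.
Set 1 + (-1.427) z + (0.689) z^2 = 0, i.e. a z^2 + b z + c = 0 with a = 0.689, b = -1.427, c = 1.
Discriminant D = b^2 - 4ac = (-1.427)^2 - 4*(0.689)*1 = 2.036329 - (2.756) = -0.719671.
D < 0, so the roots are the complex-conjugate pair z = (-b +/- i sqrt(-D)) / (2a) = 1.0356 +/- 0.6156i.
For a conjugate pair |z|^2 = z * conj(z) = (product of roots) = c/a = 1/(0.689) = 1.451379, so |z| = sqrt(1.451379) = 1.2047 for both roots.
Moduli of all roots: 1.2047, 1.2047.
All moduli strictly greater than 1? Yes.
Verdict: Stationary.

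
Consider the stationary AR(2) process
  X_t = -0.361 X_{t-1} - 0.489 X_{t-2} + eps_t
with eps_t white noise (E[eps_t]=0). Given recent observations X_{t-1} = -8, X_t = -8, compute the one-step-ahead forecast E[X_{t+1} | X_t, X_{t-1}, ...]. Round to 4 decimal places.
E[X_{t+1} \mid \mathcal F_t] = 6.8000

For an AR(p) model X_t = c + sum_i phi_i X_{t-i} + eps_t, the
one-step-ahead conditional mean is
  E[X_{t+1} | X_t, ...] = c + sum_i phi_i X_{t+1-i}.
Substitute known values:
  E[X_{t+1} | ...] = (-0.361) * (-8) + (-0.489) * (-8)
                   = 6.8000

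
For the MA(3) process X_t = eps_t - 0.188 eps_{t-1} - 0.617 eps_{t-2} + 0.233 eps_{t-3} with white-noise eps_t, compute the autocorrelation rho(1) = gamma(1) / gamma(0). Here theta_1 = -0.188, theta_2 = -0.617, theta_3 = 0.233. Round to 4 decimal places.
\rho(1) = -0.1467

For an MA(q) process with theta_0 = 1, the autocovariance is
  gamma(k) = sigma^2 * sum_{i=0..q-k} theta_i * theta_{i+k},
and rho(k) = gamma(k) / gamma(0). Sigma^2 cancels.
  numerator   = (1)*(-0.188) + (-0.188)*(-0.617) + (-0.617)*(0.233) = -0.215765.
  denominator = (1)^2 + (-0.188)^2 + (-0.617)^2 + (0.233)^2 = 1.470322.
  rho(1) = -0.215765 / 1.470322 = -0.1467.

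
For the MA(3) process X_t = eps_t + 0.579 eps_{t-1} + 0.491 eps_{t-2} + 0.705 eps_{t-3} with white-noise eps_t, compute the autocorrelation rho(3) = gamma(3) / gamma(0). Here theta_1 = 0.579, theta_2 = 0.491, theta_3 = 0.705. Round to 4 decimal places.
\rho(3) = 0.3400

For an MA(q) process with theta_0 = 1, the autocovariance is
  gamma(k) = sigma^2 * sum_{i=0..q-k} theta_i * theta_{i+k},
and rho(k) = gamma(k) / gamma(0). Sigma^2 cancels.
  numerator   = (1)*(0.705) = 0.705.
  denominator = (1)^2 + (0.579)^2 + (0.491)^2 + (0.705)^2 = 2.073347.
  rho(3) = 0.705 / 2.073347 = 0.3400.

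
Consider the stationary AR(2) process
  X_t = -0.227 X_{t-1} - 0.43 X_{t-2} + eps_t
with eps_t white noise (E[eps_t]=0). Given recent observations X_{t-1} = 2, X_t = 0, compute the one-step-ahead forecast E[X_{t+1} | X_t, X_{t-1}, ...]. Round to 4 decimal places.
E[X_{t+1} \mid \mathcal F_t] = -0.8600

For an AR(p) model X_t = c + sum_i phi_i X_{t-i} + eps_t, the
one-step-ahead conditional mean is
  E[X_{t+1} | X_t, ...] = c + sum_i phi_i X_{t+1-i}.
Substitute known values:
  E[X_{t+1} | ...] = (-0.227) * (0) + (-0.43) * (2)
                   = -0.8600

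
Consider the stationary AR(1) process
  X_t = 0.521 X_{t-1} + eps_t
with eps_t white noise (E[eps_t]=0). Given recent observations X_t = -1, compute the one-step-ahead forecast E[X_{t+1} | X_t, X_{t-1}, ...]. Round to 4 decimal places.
E[X_{t+1} \mid \mathcal F_t] = -0.5210

For an AR(p) model X_t = c + sum_i phi_i X_{t-i} + eps_t, the
one-step-ahead conditional mean is
  E[X_{t+1} | X_t, ...] = c + sum_i phi_i X_{t+1-i}.
Substitute known values:
  E[X_{t+1} | ...] = (0.521) * (-1)
                   = -0.5210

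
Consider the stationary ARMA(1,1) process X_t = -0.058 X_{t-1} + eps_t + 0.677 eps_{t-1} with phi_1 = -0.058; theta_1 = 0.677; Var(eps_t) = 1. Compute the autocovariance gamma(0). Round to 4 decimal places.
\gamma(0) = 1.3845

Multiply the model equation by X_{t-k} and take expectations. With theta_0 = psi_0 = 1 and psi_j the MA(infinity) weights, this gives
  gamma(k) - sum_i phi_i gamma(k-i) = c_k,
  c_k = sigma^2 * sum_{j=k..q} theta_j psi_{j-k}   (c_k = 0 for k > q),
using gamma(-m) = gamma(m).
psi-weights needed (psi_j = theta_j + sum_i phi_i psi_{j-i}):
  psi_1 = theta_1 + phi_1 = 0.677 + (-0.058) = 0.619
Right-hand sides:
  c_0 = sigma^2 (1 + theta_1 psi_1) = 1 * (1 + (0.677)(0.619)) = 1 * 1.419063 = 1.419063
  c_1 = sigma^2 theta_1 = 1 * (0.677) = 0.677
  c_2 = 0
Equations for k = 0 and k = 1 (AR order 1):
  gamma(0) = phi_1 gamma(1) + c_0
  gamma(1) = phi_1 gamma(0) + c_1
Substituting the second into the first: gamma(0) (1 - phi_1^2) = c_0 + phi_1 c_1, so
  gamma(0) = (c_0 + phi_1 c_1) / (1 - phi_1^2) = (1.419063 + (-0.058)(0.677)) / (1 - (-0.058)^2) = 1.379797 / 0.996636 = 1.384454.
Therefore gamma(0) = 1.3845 (to 4 decimal places).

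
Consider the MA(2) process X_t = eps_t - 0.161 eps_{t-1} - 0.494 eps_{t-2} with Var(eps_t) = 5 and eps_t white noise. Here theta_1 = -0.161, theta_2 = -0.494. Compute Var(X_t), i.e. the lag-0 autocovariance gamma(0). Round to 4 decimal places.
\gamma(0) = 6.3498

For an MA(q) process X_t = eps_t + sum_i theta_i eps_{t-i} with
Var(eps_t) = sigma^2, the variance is
  gamma(0) = sigma^2 * (1 + sum_i theta_i^2).
  sum_i theta_i^2 = (-0.161)^2 + (-0.494)^2 = 0.025921 + 0.244036 = 0.269957.
  gamma(0) = 5 * (1 + 0.269957) = 5 * 1.269957 = 6.349785, which rounds to 6.3498.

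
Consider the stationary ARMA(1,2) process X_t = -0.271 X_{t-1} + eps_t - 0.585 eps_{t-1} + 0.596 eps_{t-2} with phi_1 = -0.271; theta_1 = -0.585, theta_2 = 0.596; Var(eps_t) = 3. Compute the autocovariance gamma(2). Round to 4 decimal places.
\gamma(2) = 3.2232

Multiply the model equation by X_{t-k} and take expectations. With theta_0 = psi_0 = 1 and psi_j the MA(infinity) weights, this gives
  gamma(k) - sum_i phi_i gamma(k-i) = c_k,
  c_k = sigma^2 * sum_{j=k..q} theta_j psi_{j-k}   (c_k = 0 for k > q),
using gamma(-m) = gamma(m).
psi-weights needed (psi_j = theta_j + sum_i phi_i psi_{j-i}):
  psi_1 = theta_1 + phi_1 = -0.585 + (-0.271) = -0.856
  psi_2 = theta_2 + phi_1 psi_1 = 0.596 + (-0.271)(-0.856) = 0.827976
Right-hand sides:
  c_0 = sigma^2 (1 + theta_1 psi_1 + theta_2 psi_2) = 3 * (1 + (-0.585)(-0.856) + (0.596)(0.827976)) = 3 * 1.994234 = 5.982701
  c_1 = sigma^2 (theta_1 + theta_2 psi_1) = 3 * (-0.585 + (0.596)(-0.856)) = -3.285528
  c_2 = sigma^2 theta_2 = 3 * (0.596) = 1.788
Equations for k = 0 and k = 1 (AR order 1):
  gamma(0) = phi_1 gamma(1) + c_0
  gamma(1) = phi_1 gamma(0) + c_1
Substituting the second into the first: gamma(0) (1 - phi_1^2) = c_0 + phi_1 c_1, so
  gamma(0) = (c_0 + phi_1 c_1) / (1 - phi_1^2) = (5.982701 + (-0.271)(-3.285528)) / (1 - (-0.271)^2) = 6.873079 / 0.926559 = 7.417854.
  gamma(1) = phi_1 gamma(0) + c_1 = (-0.271)(7.417854) + (-3.285528) = -5.295766.
For k = 2: gamma(2) = phi_1 gamma(1) + c_2
  = (-0.271)(-5.295766) + (1.788) = 3.223153.
Therefore gamma(2) = 3.2232 (to 4 decimal places).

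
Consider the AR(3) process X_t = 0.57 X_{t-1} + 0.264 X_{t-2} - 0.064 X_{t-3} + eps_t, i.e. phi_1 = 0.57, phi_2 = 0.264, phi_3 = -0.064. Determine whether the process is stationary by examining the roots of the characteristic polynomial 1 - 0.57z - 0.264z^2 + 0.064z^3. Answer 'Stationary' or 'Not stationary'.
\text{Stationary}

The AR(p) characteristic polynomial is P(z) = 1 - 0.57z - 0.264z^2 + 0.064z^3.
Stationarity requires all roots to lie outside the unit circle, i.e. |z| > 1 for every root.
Degree 3: look for a simple real root z0 first, then factor out (1 - z/z0) and solve the remaining quadratic.
Testing z0 = 1.25: P(1.25) = 1 + (-0.57)(1.25) + (-0.264)(1.25)^2 + (0.064)(1.25)^3
  = 1 + (-0.7125) + (-0.4125) + (0.125) = 0.  So z_0 = 1.25 is a root, |z_0| = 1.25.
Divide out the factor (1 - 0.8 z) = (1 - z/z0) (since 1/z0 = 0.8):
  P(z) = (1 - 0.8 z)(1 + (0.23) z + (-0.08) z^2)
  [check: z-coef 0.23 - (0.8) = -0.57; z^2-coef -0.08 - (0.8)(0.23) = -0.264; z^3-coef -(0.8)(-0.08) = 0.064.]
Remaining roots from the quadratic factor 1 + (0.23) z + (-0.08) z^2:
  Set 1 + (0.23) z + (-0.08) z^2 = 0, i.e. a z^2 + b z + c = 0 with a = -0.08, b = 0.23, c = 1.
  Discriminant D = b^2 - 4ac = (0.23)^2 - 4*(-0.08)*1 = 0.0529 - (-0.32) = 0.3729.
  D >= 0, so the roots are real: z = (-b +/- sqrt(D)) / (2a) = (-0.23 +/- 0.610655) / (-0.16).
    z_1 = (-0.23 + 0.610655) / (-0.16) = -2.3791,   |z_1| = 2.3791.
    z_2 = (-0.23 - 0.610655) / (-0.16) = 5.2541,   |z_2| = 5.2541.
Moduli of all roots: 1.2500, 2.3791, 5.2541.
All moduli strictly greater than 1? Yes.
Verdict: Stationary.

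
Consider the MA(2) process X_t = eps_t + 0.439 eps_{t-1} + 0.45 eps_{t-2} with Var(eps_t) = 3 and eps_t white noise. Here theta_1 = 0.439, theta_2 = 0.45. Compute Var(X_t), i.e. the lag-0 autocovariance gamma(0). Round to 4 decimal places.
\gamma(0) = 4.1857

For an MA(q) process X_t = eps_t + sum_i theta_i eps_{t-i} with
Var(eps_t) = sigma^2, the variance is
  gamma(0) = sigma^2 * (1 + sum_i theta_i^2).
  sum_i theta_i^2 = (0.439)^2 + (0.45)^2 = 0.192721 + 0.2025 = 0.395221.
  gamma(0) = 3 * (1 + 0.395221) = 3 * 1.395221 = 4.185663, which rounds to 4.1857.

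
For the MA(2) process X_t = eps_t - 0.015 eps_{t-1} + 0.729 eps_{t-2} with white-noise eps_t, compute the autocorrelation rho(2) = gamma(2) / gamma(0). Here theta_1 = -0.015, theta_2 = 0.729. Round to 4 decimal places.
\rho(2) = 0.4760

For an MA(q) process with theta_0 = 1, the autocovariance is
  gamma(k) = sigma^2 * sum_{i=0..q-k} theta_i * theta_{i+k},
and rho(k) = gamma(k) / gamma(0). Sigma^2 cancels.
  numerator   = (1)*(0.729) = 0.729.
  denominator = (1)^2 + (-0.015)^2 + (0.729)^2 = 1.531666.
  rho(2) = 0.729 / 1.531666 = 0.4760.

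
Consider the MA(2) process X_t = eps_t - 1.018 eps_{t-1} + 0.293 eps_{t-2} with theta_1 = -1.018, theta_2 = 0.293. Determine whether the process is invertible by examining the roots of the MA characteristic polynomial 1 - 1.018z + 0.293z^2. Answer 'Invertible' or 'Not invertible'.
\text{Invertible}

The MA(q) characteristic polynomial is P(z) = 1 - 1.018z + 0.293z^2.
Invertibility requires all roots to lie outside the unit circle, i.e. |z| > 1 for every root.
Set 1 + (-1.018) z + (0.293) z^2 = 0, i.e. a z^2 + b z + c = 0 with a = 0.293, b = -1.018, c = 1.
Discriminant D = b^2 - 4ac = (-1.018)^2 - 4*(0.293)*1 = 1.036324 - (1.172) = -0.135676.
D < 0, so the roots are the complex-conjugate pair z = (-b +/- i sqrt(-D)) / (2a) = 1.7372 +/- 0.6286i.
For a conjugate pair |z|^2 = z * conj(z) = (product of roots) = c/a = 1/(0.293) = 3.412969, so |z| = sqrt(3.412969) = 1.8474 for both roots.
Moduli of all roots: 1.8474, 1.8474.
All moduli strictly greater than 1? Yes.
Verdict: Invertible.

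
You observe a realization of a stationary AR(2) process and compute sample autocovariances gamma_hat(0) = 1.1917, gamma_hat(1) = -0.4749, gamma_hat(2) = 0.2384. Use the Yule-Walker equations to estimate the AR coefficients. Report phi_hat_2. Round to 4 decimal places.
\hat\phi_{2} = 0.0490

The Yule-Walker equations for an AR(p) process read, in matrix form,
  Gamma_p phi = r_p,   with   (Gamma_p)_{ij} = gamma(|i - j|),
                       (r_p)_i = gamma(i),   i,j = 1..p.
Substitute the sample gammas (Toeplitz matrix and right-hand side of size 2):
  Gamma_p = [[1.1917, -0.4749], [-0.4749, 1.1917]]
  r_p     = [-0.4749, 0.2384]
Written out:
  1.1917 phi_1 - 0.4749 phi_2 = -0.4749
  -0.4749 phi_1 + 1.1917 phi_2 = 0.2384
Solve by Cramer's rule:
  det = gamma(0)^2 - gamma(1)^2 = (1.1917)^2 - (-0.4749)^2 = 1.42014889 - 0.22553001 = 1.19461888
  phi_hat_1 = [gamma(1) gamma(0) - gamma(1) gamma(2)] / det = [(-0.4749)(1.1917) - (-0.4749)(0.2384)] / 1.19461888 = -0.45272217 / 1.19461888 = -0.379
  phi_hat_2 = [gamma(0) gamma(2) - gamma(1)^2] / det = [(1.1917)(0.2384) - (-0.4749)^2] / 1.19461888 = 0.05857127 / 1.19461888 = 0.049
So phi_hat = [-0.3790, 0.0490].
Therefore phi_hat_2 = 0.0490.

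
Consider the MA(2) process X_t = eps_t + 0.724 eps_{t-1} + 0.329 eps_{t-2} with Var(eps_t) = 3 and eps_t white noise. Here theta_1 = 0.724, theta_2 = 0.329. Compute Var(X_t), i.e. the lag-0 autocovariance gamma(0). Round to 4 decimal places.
\gamma(0) = 4.8973

For an MA(q) process X_t = eps_t + sum_i theta_i eps_{t-i} with
Var(eps_t) = sigma^2, the variance is
  gamma(0) = sigma^2 * (1 + sum_i theta_i^2).
  sum_i theta_i^2 = (0.724)^2 + (0.329)^2 = 0.524176 + 0.108241 = 0.632417.
  gamma(0) = 3 * (1 + 0.632417) = 3 * 1.632417 = 4.897251, which rounds to 4.8973.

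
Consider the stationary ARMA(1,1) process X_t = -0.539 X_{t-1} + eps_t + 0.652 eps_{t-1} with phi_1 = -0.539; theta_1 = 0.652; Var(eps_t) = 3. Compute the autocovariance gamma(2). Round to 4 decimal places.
\gamma(2) = -0.1670

Multiply the model equation by X_{t-k} and take expectations. With theta_0 = psi_0 = 1 and psi_j the MA(infinity) weights, this gives
  gamma(k) - sum_i phi_i gamma(k-i) = c_k,
  c_k = sigma^2 * sum_{j=k..q} theta_j psi_{j-k}   (c_k = 0 for k > q),
using gamma(-m) = gamma(m).
psi-weights needed (psi_j = theta_j + sum_i phi_i psi_{j-i}):
  psi_1 = theta_1 + phi_1 = 0.652 + (-0.539) = 0.113
Right-hand sides:
  c_0 = sigma^2 (1 + theta_1 psi_1) = 3 * (1 + (0.652)(0.113)) = 3 * 1.073676 = 3.221028
  c_1 = sigma^2 theta_1 = 3 * (0.652) = 1.956
  c_2 = 0
Equations for k = 0 and k = 1 (AR order 1):
  gamma(0) = phi_1 gamma(1) + c_0
  gamma(1) = phi_1 gamma(0) + c_1
Substituting the second into the first: gamma(0) (1 - phi_1^2) = c_0 + phi_1 c_1, so
  gamma(0) = (c_0 + phi_1 c_1) / (1 - phi_1^2) = (3.221028 + (-0.539)(1.956)) / (1 - (-0.539)^2) = 2.166744 / 0.709479 = 3.053993.
  gamma(1) = phi_1 gamma(0) + c_1 = (-0.539)(3.053993) + (1.956) = 0.309898.
For k = 2 (> q): gamma(2) = phi_1 gamma(1) = (-0.539)(0.309898) = -0.167035.
Therefore gamma(2) = -0.1670 (to 4 decimal places).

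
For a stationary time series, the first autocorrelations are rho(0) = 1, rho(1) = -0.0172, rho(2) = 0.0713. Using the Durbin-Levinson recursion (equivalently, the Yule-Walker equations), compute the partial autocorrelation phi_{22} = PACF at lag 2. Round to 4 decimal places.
\phi_{22} = 0.0710

The PACF at lag k is phi_{kk}, the last component of the solution
to the Yule-Walker system G_k phi = r_k where
  (G_k)_{ij} = rho(|i - j|), (r_k)_i = rho(i), i,j = 1..k.
Equivalently, Durbin-Levinson gives phi_{kk} iteratively:
  phi_{11} = rho(1)
  phi_{kk} = [rho(k) - sum_{j=1..k-1} phi_{k-1,j} rho(k-j)]
            / [1 - sum_{j=1..k-1} phi_{k-1,j} rho(j)],
  phi_{k,j} = phi_{k-1,j} - phi_{kk} phi_{k-1,k-j},  j = 1..k-1.
Step k = 1:
  phi_11 = rho(1) = -0.0172.
Step k = 2:
  phi_22 = [rho(2) - phi_11 rho(1)] / [1 - phi_11 rho(1)] = [0.0713 - (-0.0172)(-0.0172)] / [1 - (-0.0172)(-0.0172)]
         = 0.07100416 / 0.99970416 = 0.071.
Therefore phi_{22} = 0.0710.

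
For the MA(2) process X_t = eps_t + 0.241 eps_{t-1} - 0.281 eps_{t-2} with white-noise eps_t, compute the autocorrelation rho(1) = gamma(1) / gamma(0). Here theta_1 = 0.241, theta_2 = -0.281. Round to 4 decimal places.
\rho(1) = 0.1524

For an MA(q) process with theta_0 = 1, the autocovariance is
  gamma(k) = sigma^2 * sum_{i=0..q-k} theta_i * theta_{i+k},
and rho(k) = gamma(k) / gamma(0). Sigma^2 cancels.
  numerator   = (1)*(0.241) + (0.241)*(-0.281) = 0.173279.
  denominator = (1)^2 + (0.241)^2 + (-0.281)^2 = 1.137042.
  rho(1) = 0.173279 / 1.137042 = 0.1524.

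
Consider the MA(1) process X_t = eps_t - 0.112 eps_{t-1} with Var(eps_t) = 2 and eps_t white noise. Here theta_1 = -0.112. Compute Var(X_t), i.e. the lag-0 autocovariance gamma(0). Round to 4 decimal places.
\gamma(0) = 2.0251

For an MA(q) process X_t = eps_t + sum_i theta_i eps_{t-i} with
Var(eps_t) = sigma^2, the variance is
  gamma(0) = sigma^2 * (1 + sum_i theta_i^2).
  sum_i theta_i^2 = (-0.112)^2 = 0.012544.
  gamma(0) = 2 * (1 + 0.012544) = 2 * 1.012544 = 2.025088, which rounds to 2.0251.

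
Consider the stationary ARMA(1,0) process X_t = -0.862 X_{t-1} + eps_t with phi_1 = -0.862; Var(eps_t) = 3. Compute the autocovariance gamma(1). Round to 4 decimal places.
\gamma(1) = -10.0640

Multiply the model equation by X_{t-k} and take expectations. With theta_0 = psi_0 = 1 and psi_j the MA(infinity) weights, this gives
  gamma(k) - sum_i phi_i gamma(k-i) = c_k,
  c_k = sigma^2 * sum_{j=k..q} theta_j psi_{j-k}   (c_k = 0 for k > q),
using gamma(-m) = gamma(m).
Pure AR (q = 0): c_0 = sigma^2 = 3, c_k = 0 for k >= 1.
Equations for k = 0 and k = 1 (AR order 1):
  gamma(0) = phi_1 gamma(1) + c_0
  gamma(1) = phi_1 gamma(0) + c_1
Substituting the second into the first: gamma(0) (1 - phi_1^2) = c_0 + phi_1 c_1, so
  gamma(0) = c_0 / (1 - phi_1^2) = 3 / (1 - (-0.862)^2) = 3 / 0.256956 = 11.675151.
  gamma(1) = phi_1 gamma(0) = (-0.862)(11.675151) = -10.06398.
Therefore gamma(1) = -10.0640 (to 4 decimal places).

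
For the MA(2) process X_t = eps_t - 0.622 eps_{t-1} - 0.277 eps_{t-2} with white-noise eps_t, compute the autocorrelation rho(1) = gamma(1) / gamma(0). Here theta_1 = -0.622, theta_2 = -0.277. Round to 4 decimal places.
\rho(1) = -0.3073

For an MA(q) process with theta_0 = 1, the autocovariance is
  gamma(k) = sigma^2 * sum_{i=0..q-k} theta_i * theta_{i+k},
and rho(k) = gamma(k) / gamma(0). Sigma^2 cancels.
  numerator   = (1)*(-0.622) + (-0.622)*(-0.277) = -0.449706.
  denominator = (1)^2 + (-0.622)^2 + (-0.277)^2 = 1.463613.
  rho(1) = -0.449706 / 1.463613 = -0.3073.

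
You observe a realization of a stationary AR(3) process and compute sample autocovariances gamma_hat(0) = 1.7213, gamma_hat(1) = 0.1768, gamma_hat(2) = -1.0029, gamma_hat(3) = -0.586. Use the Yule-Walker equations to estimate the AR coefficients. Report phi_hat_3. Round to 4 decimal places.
\hat\phi_{3} = -0.2889

The Yule-Walker equations for an AR(p) process read, in matrix form,
  Gamma_p phi = r_p,   with   (Gamma_p)_{ij} = gamma(|i - j|),
                       (r_p)_i = gamma(i),   i,j = 1..p.
Substitute the sample gammas (Toeplitz matrix and right-hand side of size 3):
  Gamma_p = [[1.7213, 0.1768, -1.0029], [0.1768, 1.7213, 0.1768], [-1.0029, 0.1768, 1.7213]]
  r_p     = [0.1768, -1.0029, -0.586]
Written out (R1..R3):
  (R1) 1.7213 phi_1 + 0.1768 phi_2 - 1.0029 phi_3 = 0.1768
  (R2) 0.1768 phi_1 + 1.7213 phi_2 + 0.1768 phi_3 = -1.0029
  (R3) -1.0029 phi_1 + 0.1768 phi_2 + 1.7213 phi_3 = -0.586
Gaussian elimination:
  R2 <- R2 - (0.1768/1.7213) R1 = R2 - (0.102713) R1:  1.70314 phi_2 + 0.279811 phi_3 = -1.02106
  R3 <- R3 - (-1.0029/1.7213) R1 = R3 - (-0.582641) R1:  0.279811 phi_2 + 1.136969 phi_3 = -0.482989
  R3 <- R3 - (0.279811/1.70314) R2 = R3 - (0.164291) R2:  1.090999 phi_3 = -0.315238
Back-substitution:
  phi_hat_3 = -0.315238 / 1.090999 = -0.288944
  phi_hat_2 = (-1.02106 - (0.279811)(-0.288944)) / 1.70314 = -0.552045
  phi_hat_1 = (0.1768 - (0.1768)(-0.552045) - (-1.0029)(-0.288944)) / 1.7213 = -0.008936
So phi_hat = [-0.0089, -0.5520, -0.2889].
Therefore phi_hat_3 = -0.2889.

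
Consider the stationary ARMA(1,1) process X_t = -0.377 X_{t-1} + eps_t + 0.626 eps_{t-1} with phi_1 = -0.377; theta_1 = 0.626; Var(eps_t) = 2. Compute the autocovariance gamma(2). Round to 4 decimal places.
\gamma(2) = -0.1672

Multiply the model equation by X_{t-k} and take expectations. With theta_0 = psi_0 = 1 and psi_j the MA(infinity) weights, this gives
  gamma(k) - sum_i phi_i gamma(k-i) = c_k,
  c_k = sigma^2 * sum_{j=k..q} theta_j psi_{j-k}   (c_k = 0 for k > q),
using gamma(-m) = gamma(m).
psi-weights needed (psi_j = theta_j + sum_i phi_i psi_{j-i}):
  psi_1 = theta_1 + phi_1 = 0.626 + (-0.377) = 0.249
Right-hand sides:
  c_0 = sigma^2 (1 + theta_1 psi_1) = 2 * (1 + (0.626)(0.249)) = 2 * 1.155874 = 2.311748
  c_1 = sigma^2 theta_1 = 2 * (0.626) = 1.252
  c_2 = 0
Equations for k = 0 and k = 1 (AR order 1):
  gamma(0) = phi_1 gamma(1) + c_0
  gamma(1) = phi_1 gamma(0) + c_1
Substituting the second into the first: gamma(0) (1 - phi_1^2) = c_0 + phi_1 c_1, so
  gamma(0) = (c_0 + phi_1 c_1) / (1 - phi_1^2) = (2.311748 + (-0.377)(1.252)) / (1 - (-0.377)^2) = 1.839744 / 0.857871 = 2.144546.
  gamma(1) = phi_1 gamma(0) + c_1 = (-0.377)(2.144546) + (1.252) = 0.443506.
For k = 2 (> q): gamma(2) = phi_1 gamma(1) = (-0.377)(0.443506) = -0.167202.
Therefore gamma(2) = -0.1672 (to 4 decimal places).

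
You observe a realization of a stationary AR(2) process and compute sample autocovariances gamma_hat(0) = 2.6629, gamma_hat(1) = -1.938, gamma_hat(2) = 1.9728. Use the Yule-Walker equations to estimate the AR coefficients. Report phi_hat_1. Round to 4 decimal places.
\hat\phi_{1} = -0.4010

The Yule-Walker equations for an AR(p) process read, in matrix form,
  Gamma_p phi = r_p,   with   (Gamma_p)_{ij} = gamma(|i - j|),
                       (r_p)_i = gamma(i),   i,j = 1..p.
Substitute the sample gammas (Toeplitz matrix and right-hand side of size 2):
  Gamma_p = [[2.6629, -1.938], [-1.938, 2.6629]]
  r_p     = [-1.938, 1.9728]
Written out:
  2.6629 phi_1 - 1.938 phi_2 = -1.938
  -1.938 phi_1 + 2.6629 phi_2 = 1.9728
Solve by Cramer's rule:
  det = gamma(0)^2 - gamma(1)^2 = (2.6629)^2 - (-1.938)^2 = 7.09103641 - 3.755844 = 3.33519241
  phi_hat_1 = [gamma(1) gamma(0) - gamma(1) gamma(2)] / det = [(-1.938)(2.6629) - (-1.938)(1.9728)] / 3.33519241 = -1.3374138 / 3.33519241 = -0.401
  phi_hat_2 = [gamma(0) gamma(2) - gamma(1)^2] / det = [(2.6629)(1.9728) - (-1.938)^2] / 3.33519241 = 1.49752512 / 3.33519241 = 0.449
So phi_hat = [-0.4010, 0.4490].
Therefore phi_hat_1 = -0.4010.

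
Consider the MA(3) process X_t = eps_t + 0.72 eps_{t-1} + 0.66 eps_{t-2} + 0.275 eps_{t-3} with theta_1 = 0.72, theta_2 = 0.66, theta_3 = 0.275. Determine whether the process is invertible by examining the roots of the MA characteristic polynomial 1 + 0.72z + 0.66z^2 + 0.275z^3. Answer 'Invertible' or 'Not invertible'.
\text{Invertible}

The MA(q) characteristic polynomial is P(z) = 1 + 0.72z + 0.66z^2 + 0.275z^3.
Invertibility requires all roots to lie outside the unit circle, i.e. |z| > 1 for every root.
Degree 3: look for a simple real root z0 first, then factor out (1 - z/z0) and solve the remaining quadratic.
Testing z0 = -2: P(-2) = 1 + (0.72)(-2) + (0.66)(-2)^2 + (0.275)(-2)^3
  = 1 + (-1.44) + (2.64) + (-2.2) = 0.  So z_0 = -2 is a root, |z_0| = 2.
Divide out the factor (1 + 0.5 z) = (1 - z/z0) (since 1/z0 = -0.5):
  P(z) = (1 + 0.5 z)(1 + (0.22) z + (0.55) z^2)
  [check: z-coef 0.22 - (-0.5) = 0.72; z^2-coef 0.55 - (-0.5)(0.22) = 0.66; z^3-coef -(-0.5)(0.55) = 0.275.]
Remaining roots from the quadratic factor 1 + (0.22) z + (0.55) z^2:
  Set 1 + (0.22) z + (0.55) z^2 = 0, i.e. a z^2 + b z + c = 0 with a = 0.55, b = 0.22, c = 1.
  Discriminant D = b^2 - 4ac = (0.22)^2 - 4*(0.55)*1 = 0.0484 - (2.2) = -2.1516.
  D < 0, so the roots are the complex-conjugate pair z = (-b +/- i sqrt(-D)) / (2a) = -0.2 +/- 1.3335i.
  For a conjugate pair |z|^2 = z * conj(z) = (product of roots) = c/a = 1/(0.55) = 1.818182, so |z| = sqrt(1.818182) = 1.3484 for both roots.
Moduli of all roots: 2.0000, 1.3484, 1.3484.
All moduli strictly greater than 1? Yes.
Verdict: Invertible.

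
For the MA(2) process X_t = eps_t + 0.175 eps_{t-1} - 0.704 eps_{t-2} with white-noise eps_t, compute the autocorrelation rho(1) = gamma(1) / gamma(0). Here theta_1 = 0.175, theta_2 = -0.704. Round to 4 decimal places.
\rho(1) = 0.0339

For an MA(q) process with theta_0 = 1, the autocovariance is
  gamma(k) = sigma^2 * sum_{i=0..q-k} theta_i * theta_{i+k},
and rho(k) = gamma(k) / gamma(0). Sigma^2 cancels.
  numerator   = (1)*(0.175) + (0.175)*(-0.704) = 0.0518.
  denominator = (1)^2 + (0.175)^2 + (-0.704)^2 = 1.526241.
  rho(1) = 0.0518 / 1.526241 = 0.0339.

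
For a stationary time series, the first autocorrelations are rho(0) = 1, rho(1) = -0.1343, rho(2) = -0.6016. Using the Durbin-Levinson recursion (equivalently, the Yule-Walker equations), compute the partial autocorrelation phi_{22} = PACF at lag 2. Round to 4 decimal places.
\phi_{22} = -0.6310

The PACF at lag k is phi_{kk}, the last component of the solution
to the Yule-Walker system G_k phi = r_k where
  (G_k)_{ij} = rho(|i - j|), (r_k)_i = rho(i), i,j = 1..k.
Equivalently, Durbin-Levinson gives phi_{kk} iteratively:
  phi_{11} = rho(1)
  phi_{kk} = [rho(k) - sum_{j=1..k-1} phi_{k-1,j} rho(k-j)]
            / [1 - sum_{j=1..k-1} phi_{k-1,j} rho(j)],
  phi_{k,j} = phi_{k-1,j} - phi_{kk} phi_{k-1,k-j},  j = 1..k-1.
Step k = 1:
  phi_11 = rho(1) = -0.1343.
Step k = 2:
  phi_22 = [rho(2) - phi_11 rho(1)] / [1 - phi_11 rho(1)] = [-0.6016 - (-0.1343)(-0.1343)] / [1 - (-0.1343)(-0.1343)]
         = -0.61963649 / 0.98196351 = -0.631.
Therefore phi_{22} = -0.6310.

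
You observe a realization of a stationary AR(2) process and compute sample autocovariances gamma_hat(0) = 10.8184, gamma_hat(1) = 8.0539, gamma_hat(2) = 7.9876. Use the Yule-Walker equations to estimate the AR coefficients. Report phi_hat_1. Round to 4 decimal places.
\hat\phi_{1} = 0.4370

The Yule-Walker equations for an AR(p) process read, in matrix form,
  Gamma_p phi = r_p,   with   (Gamma_p)_{ij} = gamma(|i - j|),
                       (r_p)_i = gamma(i),   i,j = 1..p.
Substitute the sample gammas (Toeplitz matrix and right-hand side of size 2):
  Gamma_p = [[10.8184, 8.0539], [8.0539, 10.8184]]
  r_p     = [8.0539, 7.9876]
Written out:
  10.8184 phi_1 + 8.0539 phi_2 = 8.0539
  8.0539 phi_1 + 10.8184 phi_2 = 7.9876
Solve by Cramer's rule:
  det = gamma(0)^2 - gamma(1)^2 = (10.8184)^2 - (8.0539)^2 = 117.03777856 - 64.86530521 = 52.17247335
  phi_hat_1 = [gamma(1) gamma(0) - gamma(1) gamma(2)] / det = [(8.0539)(10.8184) - (8.0539)(7.9876)] / 52.17247335 = 22.79898012 / 52.17247335 = 0.437
  phi_hat_2 = [gamma(0) gamma(2) - gamma(1)^2] / det = [(10.8184)(7.9876) - (8.0539)^2] / 52.17247335 = 21.54774663 / 52.17247335 = 0.413
So phi_hat = [0.4370, 0.4130].
Therefore phi_hat_1 = 0.4370.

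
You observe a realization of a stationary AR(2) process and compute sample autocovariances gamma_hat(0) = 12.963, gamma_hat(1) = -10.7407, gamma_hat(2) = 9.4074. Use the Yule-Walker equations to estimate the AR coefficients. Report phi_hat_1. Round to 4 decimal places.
\hat\phi_{1} = -0.7250

The Yule-Walker equations for an AR(p) process read, in matrix form,
  Gamma_p phi = r_p,   with   (Gamma_p)_{ij} = gamma(|i - j|),
                       (r_p)_i = gamma(i),   i,j = 1..p.
Substitute the sample gammas (Toeplitz matrix and right-hand side of size 2):
  Gamma_p = [[12.963, -10.7407], [-10.7407, 12.963]]
  r_p     = [-10.7407, 9.4074]
Written out:
  12.963 phi_1 - 10.7407 phi_2 = -10.7407
  -10.7407 phi_1 + 12.963 phi_2 = 9.4074
Solve by Cramer's rule:
  det = gamma(0)^2 - gamma(1)^2 = (12.963)^2 - (-10.7407)^2 = 168.039369 - 115.36263649 = 52.67673251
  phi_hat_1 = [gamma(1) gamma(0) - gamma(1) gamma(2)] / det = [(-10.7407)(12.963) - (-10.7407)(9.4074)] / 52.67673251 = -38.18963292 / 52.67673251 = -0.725
  phi_hat_2 = [gamma(0) gamma(2) - gamma(1)^2] / det = [(12.963)(9.4074) - (-10.7407)^2] / 52.67673251 = 6.58548971 / 52.67673251 = 0.125
So phi_hat = [-0.7250, 0.1250].
Therefore phi_hat_1 = -0.7250.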